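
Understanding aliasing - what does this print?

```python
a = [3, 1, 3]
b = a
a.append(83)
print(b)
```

Key concept: basic list aliasing.
Step by step:
`a = [3, 1, 3]` → a = [3, 1, 3]
`b = a` → b = [3, 1, 3] (same object as a)
`a.append(83)` → a = [3, 1, 3, 83] (same object as b); b = [3, 1, 3, 83] (same object as a)
`print(b)` → prints [3, 1, 3, 83]

Answer: [3, 1, 3, 83]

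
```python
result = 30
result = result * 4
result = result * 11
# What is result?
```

Trace:
`result = 30` → result = 30
`result = result * 4` → result = 120
`result = result * 11` → result = 1320
So result = 1320

Answer: 1320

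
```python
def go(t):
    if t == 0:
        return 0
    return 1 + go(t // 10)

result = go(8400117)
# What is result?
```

Count of digits of 8400117: 7

Answer: 7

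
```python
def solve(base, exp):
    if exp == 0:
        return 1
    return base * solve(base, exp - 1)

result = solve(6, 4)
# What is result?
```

solve(6, 4) = 6 * 6 * 6 * 6 = 1296

Answer: 1296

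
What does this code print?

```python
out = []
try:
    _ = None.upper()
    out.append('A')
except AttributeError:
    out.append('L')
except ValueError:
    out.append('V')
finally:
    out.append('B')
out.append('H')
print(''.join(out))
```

Execution trace: 'L' (except AttributeError) → 'B' (finally) → 'H' (after the try/except). Output: LBH

Answer: LBH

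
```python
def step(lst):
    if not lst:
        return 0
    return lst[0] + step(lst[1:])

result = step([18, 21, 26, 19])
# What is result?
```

18 + 21 + 26 + 19 + 0 = 84

Answer: 84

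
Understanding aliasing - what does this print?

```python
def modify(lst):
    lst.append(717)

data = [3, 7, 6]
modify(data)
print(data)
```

Key concept: function modifies passed list.
Step by step:
`data = [3, 7, 6]` → data = [3, 7, 6]
`modify(data)` → data = [3, 7, 6, 717]
`print(data)` → prints [3, 7, 6, 717]

Answer: [3, 7, 6, 717]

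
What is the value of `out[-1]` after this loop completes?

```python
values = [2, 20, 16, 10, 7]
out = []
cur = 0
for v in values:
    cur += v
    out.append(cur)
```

Cumulative sum ends at 55
`out` takes the values: [] → [2] → [2, 22] → [2, 22, 38] → [2, 22, 38, 48] → [2, 22, 38, 48, 55]
So `out[-1]` = 55

Answer: 55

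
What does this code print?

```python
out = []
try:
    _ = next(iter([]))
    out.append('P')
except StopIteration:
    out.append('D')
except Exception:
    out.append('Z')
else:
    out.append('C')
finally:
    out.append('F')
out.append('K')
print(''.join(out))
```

Execution trace: 'D' (except StopIteration) → 'F' (finally) → 'K' (after the try/except). Output: DFK

Answer: DFK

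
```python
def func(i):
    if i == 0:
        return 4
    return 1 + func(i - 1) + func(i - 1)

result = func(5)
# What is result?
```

func(i) = 1 + 2·func(i-1), func(0)=4. Closed form: (4+1)·2^5 - 1 = 159.

Answer: 159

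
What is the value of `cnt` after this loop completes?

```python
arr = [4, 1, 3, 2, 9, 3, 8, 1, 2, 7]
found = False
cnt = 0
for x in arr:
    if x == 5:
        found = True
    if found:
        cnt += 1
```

Count elements after first 5 in [4, 1, 3, 2, 9, 3, 8, 1, 2, 7]
`cnt` takes the values: 0

Answer: 0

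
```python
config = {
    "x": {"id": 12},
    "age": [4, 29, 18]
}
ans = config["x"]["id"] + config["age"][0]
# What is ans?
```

Trace:
`config = { ...` → config = {'x': {'id': 12}, 'age': [4, 29, 18]}
`ans = config["x"]["id"] + config["age"][0]` → ans = 16
So ans = 16

Answer: 16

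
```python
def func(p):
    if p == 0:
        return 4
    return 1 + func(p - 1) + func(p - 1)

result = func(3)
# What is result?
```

func(p) = 1 + 2·func(p-1), func(0)=4. Closed form: (4+1)·2^3 - 1 = 39.

Answer: 39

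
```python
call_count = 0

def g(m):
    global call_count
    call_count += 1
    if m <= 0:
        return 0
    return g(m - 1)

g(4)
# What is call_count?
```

Linear recursion stepping by 1: 5 calls from m=4 down to ≤0.

Answer: 5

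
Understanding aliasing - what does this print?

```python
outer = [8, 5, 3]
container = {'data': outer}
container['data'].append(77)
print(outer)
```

Key concept: dict holds reference to list.
Step by step:
`outer = [8, 5, 3]` → outer = [8, 5, 3]
`container = {'data': outer}` → container = {'data': [8, 5, 3]}
`container['data'].append(77)` → outer = [8, 5, 3, 77]; container = {'data': [8, 5, 3, 77]}
`print(outer)` → prints [8, 5, 3, 77]

Answer: [8, 5, 3, 77]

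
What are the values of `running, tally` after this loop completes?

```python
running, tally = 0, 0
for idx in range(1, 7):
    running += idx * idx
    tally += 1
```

Sum of squares and count
`running, tally` takes the values: (0, 0) → (1, 0) → (1, 1) → (5, 1) → (5, 2) → (14, 2) → (14, 3) → (30, 3) → (30, 4) → (55, 4) → (55, 5) → (91, 5) → (91, 6)

Answer: 91, 6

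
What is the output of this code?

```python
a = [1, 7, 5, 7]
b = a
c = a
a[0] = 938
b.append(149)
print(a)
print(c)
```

Key concept: multiple aliases.
Step by step:
`a = [1, 7, 5, 7]` → a = [1, 7, 5, 7]
`b = a` → b = [1, 7, 5, 7] (same object as a)
`c = a` → c = [1, 7, 5, 7] (same object as a, b)
`a[0] = 938` → a = [938, 7, 5, 7] (same object as b, c); b = [938, 7, 5, 7] (same object as a, c); c = [938, 7, 5, 7] (same object as a, b)
`b.append(149)` → a = [938, 7, 5, 7, 149] (same object as b, c); b = [938, 7, 5, 7, 149] (same object as a, c); c = [938, 7, 5, 7, 149] (same object as a, b)
`print(a)` → prints [938, 7, 5, 7, 149]
`print(c)` → prints [938, 7, 5, 7, 149]

Answer:
[938, 7, 5, 7, 149]
[938, 7, 5, 7, 149]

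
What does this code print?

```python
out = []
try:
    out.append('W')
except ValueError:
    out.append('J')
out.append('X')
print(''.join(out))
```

Execution trace: 'W' (try body, no exception) → 'X' (after the try/except). Output: WX

Answer: WX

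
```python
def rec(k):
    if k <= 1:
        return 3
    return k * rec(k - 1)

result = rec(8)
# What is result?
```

rec(8) = 8 * 7 * 6 * 5 * 4 * 3 * 2 * 3 = 120960

Answer: 120960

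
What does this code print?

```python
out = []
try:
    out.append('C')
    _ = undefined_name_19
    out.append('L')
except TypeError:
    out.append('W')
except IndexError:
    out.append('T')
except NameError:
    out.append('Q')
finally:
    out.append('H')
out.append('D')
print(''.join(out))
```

Execution trace: 'C' (try body) → 'Q' (except NameError) → 'H' (finally) → 'D' (after the try/except). Output: CQHD

Answer: CQHD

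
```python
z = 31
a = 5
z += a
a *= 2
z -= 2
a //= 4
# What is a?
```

Trace:
`z = 31` → z = 31
`a = 5` → a = 5
`z += a` → z = 36
`a *= 2` → a = 10
`z -= 2` → z = 34
`a //= 4` → a = 2
So a = 2

Answer: 2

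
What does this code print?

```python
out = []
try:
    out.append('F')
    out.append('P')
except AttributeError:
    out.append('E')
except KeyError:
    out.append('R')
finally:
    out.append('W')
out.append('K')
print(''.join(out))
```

Execution trace: 'F' (try body) → 'P' (try body, no exception) → 'W' (finally) → 'K' (after the try/except). Output: FPWK

Answer: FPWK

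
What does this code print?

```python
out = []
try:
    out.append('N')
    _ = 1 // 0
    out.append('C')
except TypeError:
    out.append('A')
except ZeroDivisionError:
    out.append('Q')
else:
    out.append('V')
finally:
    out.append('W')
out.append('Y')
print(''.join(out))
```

Execution trace: 'N' (try body) → 'Q' (except ZeroDivisionError) → 'W' (finally) → 'Y' (after the try/except). Output: NQWY

Answer: NQWY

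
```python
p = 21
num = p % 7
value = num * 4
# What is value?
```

Trace:
`p = 21` → p = 21
`num = p % 7` → num = 0
`value = num * 4` → value = 0
So value = 0

Answer: 0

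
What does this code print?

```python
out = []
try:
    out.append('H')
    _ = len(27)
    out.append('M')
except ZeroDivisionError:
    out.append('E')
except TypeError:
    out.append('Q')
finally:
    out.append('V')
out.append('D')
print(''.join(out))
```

Execution trace: 'H' (try body) → 'Q' (except TypeError) → 'V' (finally) → 'D' (after the try/except). Output: HQVD

Answer: HQVD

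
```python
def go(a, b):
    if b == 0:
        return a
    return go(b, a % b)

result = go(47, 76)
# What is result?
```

go(47, 76) -> go(76, 47) -> go(47, 29) -> go(29, 18) -> go(18, 11) -> go(11, 7) -> go(7, 4) -> go(4, 3) -> go(3, 1) -> go(1, 0) -> 1

Answer: 1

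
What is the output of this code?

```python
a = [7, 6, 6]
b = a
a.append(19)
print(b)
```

Key concept: basic list aliasing.
Step by step:
`a = [7, 6, 6]` → a = [7, 6, 6]
`b = a` → b = [7, 6, 6] (same object as a)
`a.append(19)` → a = [7, 6, 6, 19] (same object as b); b = [7, 6, 6, 19] (same object as a)
`print(b)` → prints [7, 6, 6, 19]

Answer: [7, 6, 6, 19]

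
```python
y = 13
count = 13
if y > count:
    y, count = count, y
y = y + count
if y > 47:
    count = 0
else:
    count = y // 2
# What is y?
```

Trace:
`y = 13` → y = 13
`count = 13` → count = 13
`if y > count: ...` → y > count is False → no variable changes
`y = y + count` → y = 26
`if y > 47: ...` → y > 47 is False, take else branch → no variable changes
So y = 26

Answer: 26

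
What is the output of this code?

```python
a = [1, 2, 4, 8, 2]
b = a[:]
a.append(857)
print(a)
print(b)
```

Key concept: slice [:] creates copy.
Step by step:
`a = [1, 2, 4, 8, 2]` → a = [1, 2, 4, 8, 2]
`b = a[:]` → b = [1, 2, 4, 8, 2]
`a.append(857)` → a = [1, 2, 4, 8, 2, 857]
`print(a)` → prints [1, 2, 4, 8, 2, 857]
`print(b)` → prints [1, 2, 4, 8, 2]

Answer:
[1, 2, 4, 8, 2, 857]
[1, 2, 4, 8, 2]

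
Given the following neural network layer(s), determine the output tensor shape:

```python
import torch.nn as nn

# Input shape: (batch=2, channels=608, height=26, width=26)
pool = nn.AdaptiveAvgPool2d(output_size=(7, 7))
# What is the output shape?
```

Input: (2, 608, 26, 26) -> Output: (2, 608, 7, 7)

Answer: (2, 608, 7, 7)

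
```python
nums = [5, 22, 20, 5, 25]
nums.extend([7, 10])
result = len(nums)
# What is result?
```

Trace:
`nums = [5, 22, 20, 5, 25]` → nums = [5, 22, 20, 5, 25]
`nums.extend([7, 10])` → nums = [5, 22, 20, 5, 25, 7, 10]
`result = len(nums)` → result = 7
So result = 7

Answer: 7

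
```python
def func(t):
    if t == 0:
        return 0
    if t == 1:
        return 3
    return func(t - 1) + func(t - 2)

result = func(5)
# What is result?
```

Build up from base cases: func(0)=0, func(1)=3, func(2)=3, func(3)=6, func(4)=9, func(5)=15

Answer: 15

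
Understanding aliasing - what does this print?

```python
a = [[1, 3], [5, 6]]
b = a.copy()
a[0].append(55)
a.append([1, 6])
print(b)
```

Key concept: shallow copy with nested lists.
Step by step:
`a = [[1, 3], [5, 6]]` → a = [[1, 3], [5, 6]]
`b = a.copy()` → b = [[1, 3], [5, 6]]
`a[0].append(55)` → a = [[1, 3, 55], [5, 6]]; b = [[1, 3, 55], [5, 6]]
`a.append([1, 6])` → a = [[1, 3, 55], [5, 6], [1, 6]]
`print(b)` → prints [[1, 3, 55], [5, 6]]

Answer: [[1, 3, 55], [5, 6]]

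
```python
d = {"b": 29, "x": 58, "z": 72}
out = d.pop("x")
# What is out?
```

Trace:
`d = {"b": 29, "x": 58, "z": 72}` → d = {'b': 29, 'x': 58, 'z': 72}
`out = d.pop("x")` → d = {'b': 29, 'z': 72}; out = 58
So out = 58

Answer: 58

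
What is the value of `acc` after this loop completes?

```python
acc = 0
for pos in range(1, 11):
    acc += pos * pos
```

Sum of squares 1² to 10² = 385
`acc` takes the values: 0 → 1 → 5 → 14 → 30 → 55 → 91 → 140 → 204 → 285 → 385

Answer: 385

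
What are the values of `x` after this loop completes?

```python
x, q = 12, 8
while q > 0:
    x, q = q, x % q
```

GCD of 12 and 8
`x` takes the values: 12 → 8 → 4

Answer: 4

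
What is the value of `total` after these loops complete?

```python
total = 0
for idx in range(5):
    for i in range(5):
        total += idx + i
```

Sum of all idx+i for idx,i in 5x5
`total` takes the values: 0 → 1 → 3 → 6 → 10 → 11 → 13 → 16 → 20 → 25 → 27 → 30 → 34 → 39 → 45 → 48 → 52 → 57 → 63 → 70 → 74 → 79 → 85 → 92 → 100

Answer: 100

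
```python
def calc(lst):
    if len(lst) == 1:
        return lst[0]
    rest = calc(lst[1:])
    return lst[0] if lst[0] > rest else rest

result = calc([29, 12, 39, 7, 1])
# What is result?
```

Recursive max over [29, 12, 39, 7, 1] = 39

Answer: 39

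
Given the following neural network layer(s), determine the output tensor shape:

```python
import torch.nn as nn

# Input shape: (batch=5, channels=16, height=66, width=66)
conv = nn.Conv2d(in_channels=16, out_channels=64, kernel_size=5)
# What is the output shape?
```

Input: (5, 16, 66, 66) -> Output: (5, 64, 62, 62)

Answer: (5, 64, 62, 62)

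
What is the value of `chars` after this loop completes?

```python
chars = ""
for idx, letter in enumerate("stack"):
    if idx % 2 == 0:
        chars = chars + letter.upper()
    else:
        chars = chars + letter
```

Uppercase even positions in 'stack'
`chars` takes the values: "" → "S" → "St" → "StA" → "StAc" → "StAcK"

Answer: "StAcK"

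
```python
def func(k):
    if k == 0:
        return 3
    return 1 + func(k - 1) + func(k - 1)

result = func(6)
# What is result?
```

func(k) = 1 + 2·func(k-1), func(0)=3. Closed form: (3+1)·2^6 - 1 = 255.

Answer: 255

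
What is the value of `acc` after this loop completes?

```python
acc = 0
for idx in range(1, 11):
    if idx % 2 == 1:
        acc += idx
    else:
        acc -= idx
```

Add odd, subtract even
`acc` takes the values: 0 → 1 → -1 → 2 → -2 → 3 → -3 → 4 → -4 → 5 → -5

Answer: -5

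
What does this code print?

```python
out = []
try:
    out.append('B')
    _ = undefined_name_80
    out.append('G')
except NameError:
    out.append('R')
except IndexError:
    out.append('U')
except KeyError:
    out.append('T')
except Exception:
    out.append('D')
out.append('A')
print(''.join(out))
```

Execution trace: 'B' (try body) → 'R' (except NameError) → 'A' (after the try/except). Output: BRA

Answer: BRA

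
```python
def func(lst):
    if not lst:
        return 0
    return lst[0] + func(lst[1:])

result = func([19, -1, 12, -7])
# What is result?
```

19 + (-1) + 12 + (-7) + 0 = 23

Answer: 23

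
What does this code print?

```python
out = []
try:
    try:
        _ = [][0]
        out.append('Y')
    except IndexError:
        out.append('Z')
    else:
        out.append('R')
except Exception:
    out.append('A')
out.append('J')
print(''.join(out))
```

Execution trace: 'Z' (inner except IndexError) → 'J' (after the try/except). Output: ZJ

Answer: ZJ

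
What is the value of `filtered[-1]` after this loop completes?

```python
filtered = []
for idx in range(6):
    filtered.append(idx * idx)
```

Last element of squares 0 to 5
`filtered` takes the values: [] → [0] → [0, 1] → [0, 1, 4] → [0, 1, 4, 9] → [0, 1, 4, 9, 16] → [0, 1, 4, 9, 16, 25]
So `filtered[-1]` = 25

Answer: 25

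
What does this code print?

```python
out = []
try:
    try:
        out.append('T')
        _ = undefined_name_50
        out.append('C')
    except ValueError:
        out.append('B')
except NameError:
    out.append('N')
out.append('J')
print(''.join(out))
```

Execution trace: 'T' (try body) → 'N' (outer except NameError) → 'J' (after the try/except). Output: TNJ

Answer: TNJ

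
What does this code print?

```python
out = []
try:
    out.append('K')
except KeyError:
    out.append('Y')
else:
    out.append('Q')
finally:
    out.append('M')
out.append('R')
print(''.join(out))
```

Execution trace: 'K' (try body, no exception) → 'Q' (else) → 'M' (finally) → 'R' (after the try/except). Output: KQMR

Answer: KQMR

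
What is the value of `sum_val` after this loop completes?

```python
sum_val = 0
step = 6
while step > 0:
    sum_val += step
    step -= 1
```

Sum 6 down to 1
`sum_val` takes the values: 0 → 6 → 11 → 15 → 18 → 20 → 21

Answer: 21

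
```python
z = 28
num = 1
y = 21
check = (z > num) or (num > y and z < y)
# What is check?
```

Trace:
`z = 28` → z = 28
`num = 1` → num = 1
`y = 21` → y = 21
`check = (z > num) or (num > y and z < y)` → check = True
So check = True

Answer: True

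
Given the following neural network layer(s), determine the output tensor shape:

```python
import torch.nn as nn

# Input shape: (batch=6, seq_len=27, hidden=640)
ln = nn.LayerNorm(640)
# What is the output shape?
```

Input: (6, 27, 640) -> Output: (6, 27, 640)

Answer: (6, 27, 640)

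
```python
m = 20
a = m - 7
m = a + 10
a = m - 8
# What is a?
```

Trace:
`m = 20` → m = 20
`a = m - 7` → a = 13
`m = a + 10` → m = 23
`a = m - 8` → a = 15
So a = 15

Answer: 15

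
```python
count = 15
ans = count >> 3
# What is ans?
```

Trace:
`count = 15` → count = 15
`ans = count >> 3` → ans = 1
So ans = 1

Answer: 1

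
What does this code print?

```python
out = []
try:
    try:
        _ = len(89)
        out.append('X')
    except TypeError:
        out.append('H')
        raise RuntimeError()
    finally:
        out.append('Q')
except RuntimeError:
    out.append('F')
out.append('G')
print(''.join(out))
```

Execution trace: 'H' (inner except TypeError) → 'Q' (inner finally) → 'F' (outer except RuntimeError) → 'G' (after the try/except). Output: HQFG

Answer: HQFG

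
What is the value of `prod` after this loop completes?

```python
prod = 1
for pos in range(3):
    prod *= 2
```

2^3 = 8
`prod` takes the values: 1 → 2 → 4 → 8

Answer: 8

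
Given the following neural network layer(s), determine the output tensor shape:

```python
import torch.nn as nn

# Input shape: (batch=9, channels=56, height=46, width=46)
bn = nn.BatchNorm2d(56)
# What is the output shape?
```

Input: (9, 56, 46, 46) -> Output: (9, 56, 46, 46)

Answer: (9, 56, 46, 46)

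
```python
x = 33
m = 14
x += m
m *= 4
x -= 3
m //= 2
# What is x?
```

Trace:
`x = 33` → x = 33
`m = 14` → m = 14
`x += m` → x = 47
`m *= 4` → m = 56
`x -= 3` → x = 44
`m //= 2` → m = 28
So x = 44

Answer: 44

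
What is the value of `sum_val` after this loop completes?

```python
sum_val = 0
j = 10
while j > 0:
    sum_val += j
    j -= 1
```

Sum 10 down to 1
`sum_val` takes the values: 0 → 10 → 19 → 27 → 34 → 40 → 45 → 49 → 52 → 54 → 55

Answer: 55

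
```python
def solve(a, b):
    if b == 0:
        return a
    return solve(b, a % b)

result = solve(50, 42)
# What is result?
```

solve(50, 42) -> solve(42, 8) -> solve(8, 2) -> solve(2, 0) -> 2

Answer: 2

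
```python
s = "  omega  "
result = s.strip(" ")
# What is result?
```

Trace:
`s = "  omega  "` → s = '  omega  '
`result = s.strip(" ")` → result = 'omega'
So result = 'omega'

Answer: 'omega'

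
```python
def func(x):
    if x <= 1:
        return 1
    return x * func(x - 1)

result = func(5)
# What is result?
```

func(5) = 5 * 4 * 3 * 2 * 1 = 120

Answer: 120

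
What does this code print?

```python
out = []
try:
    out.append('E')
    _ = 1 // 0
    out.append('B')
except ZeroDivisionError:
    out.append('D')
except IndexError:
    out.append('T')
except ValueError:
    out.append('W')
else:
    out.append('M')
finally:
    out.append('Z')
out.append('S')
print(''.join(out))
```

Execution trace: 'E' (try body) → 'D' (except ZeroDivisionError) → 'Z' (finally) → 'S' (after the try/except). Output: EDZS

Answer: EDZS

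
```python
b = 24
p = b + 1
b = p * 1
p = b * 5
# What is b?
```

Trace:
`b = 24` → b = 24
`p = b + 1` → p = 25
`b = p * 1` → b = 25
`p = b * 5` → p = 125
So b = 25

Answer: 25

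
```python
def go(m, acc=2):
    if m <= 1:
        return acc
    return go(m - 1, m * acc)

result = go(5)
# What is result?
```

Accumulator trace (n, acc): (5, 2) -> (4, 10) -> (3, 40) -> (2, 120) -> (1, 240) -> return 240

Answer: 240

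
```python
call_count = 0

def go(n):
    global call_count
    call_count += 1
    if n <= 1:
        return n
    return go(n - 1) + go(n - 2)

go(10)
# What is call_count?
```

Calls(n) = 1 + Calls(n-1) + Calls(n-2); Calls(0)=Calls(1)=1. For n=10 this gives 177.

Answer: 177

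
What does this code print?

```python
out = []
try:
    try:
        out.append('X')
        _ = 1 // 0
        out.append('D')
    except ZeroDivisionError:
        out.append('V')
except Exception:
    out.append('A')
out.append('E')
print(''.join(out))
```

Execution trace: 'X' (inner try body) → 'V' (inner except ZeroDivisionError) → 'E' (after the try/except). Output: XVE

Answer: XVE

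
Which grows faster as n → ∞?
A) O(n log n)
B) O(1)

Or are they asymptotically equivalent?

O(n log n) vs O(1): Higher order terms dominate.

Answer: A) O(n log n) grows faster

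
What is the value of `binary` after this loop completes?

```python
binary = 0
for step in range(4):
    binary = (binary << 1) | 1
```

Build 4 consecutive 1-bits: 0b1111
`binary` takes the values: 0 → 1 → 3 → 7 → 15

Answer: 15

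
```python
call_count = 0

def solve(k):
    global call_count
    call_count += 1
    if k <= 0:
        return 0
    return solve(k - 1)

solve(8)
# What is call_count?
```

Linear recursion stepping by 1: 9 calls from k=8 down to ≤0.

Answer: 9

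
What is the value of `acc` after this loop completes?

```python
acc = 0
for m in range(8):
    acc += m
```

Sum of 0 to 7 = 28
`acc` takes the values: 0 → 1 → 3 → 6 → 10 → 15 → 21 → 28

Answer: 28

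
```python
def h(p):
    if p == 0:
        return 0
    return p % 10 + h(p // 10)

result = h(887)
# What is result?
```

Sum of digits of 887: 7 + 8 + 8 = 23

Answer: 23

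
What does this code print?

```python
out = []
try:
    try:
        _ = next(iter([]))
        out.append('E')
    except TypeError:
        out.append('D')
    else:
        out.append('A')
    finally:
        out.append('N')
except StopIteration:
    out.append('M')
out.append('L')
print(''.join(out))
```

Execution trace: 'N' (finally) → 'M' (outer except StopIteration) → 'L' (after the try/except). Output: NML

Answer: NML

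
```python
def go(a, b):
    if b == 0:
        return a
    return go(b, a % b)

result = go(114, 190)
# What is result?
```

go(114, 190) -> go(190, 114) -> go(114, 76) -> go(76, 38) -> go(38, 0) -> 38

Answer: 38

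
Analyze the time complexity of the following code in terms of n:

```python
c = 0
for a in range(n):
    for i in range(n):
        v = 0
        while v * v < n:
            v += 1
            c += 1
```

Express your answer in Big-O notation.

Each loop level contributes: n × n × √n. Multiplying the contributions gives O(n^2√n).

Answer: O(n^2√n)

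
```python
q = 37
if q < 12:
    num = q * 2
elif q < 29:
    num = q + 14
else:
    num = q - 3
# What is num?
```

Trace:
`q = 37` → q = 37
`if q < 12: ...` → q < 12 is False, q < 29 is False, take else branch → num = 34
So num = 34

Answer: 34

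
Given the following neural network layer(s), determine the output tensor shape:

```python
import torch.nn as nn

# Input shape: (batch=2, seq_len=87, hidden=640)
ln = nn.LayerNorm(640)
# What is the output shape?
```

Input: (2, 87, 640) -> Output: (2, 87, 640)

Answer: (2, 87, 640)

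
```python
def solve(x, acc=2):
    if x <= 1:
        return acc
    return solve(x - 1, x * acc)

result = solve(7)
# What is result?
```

Accumulator trace (n, acc): (7, 2) -> (6, 14) -> (5, 84) -> (4, 420) -> (3, 1680) -> (2, 5040) -> (1, 10080) -> return 10080

Answer: 10080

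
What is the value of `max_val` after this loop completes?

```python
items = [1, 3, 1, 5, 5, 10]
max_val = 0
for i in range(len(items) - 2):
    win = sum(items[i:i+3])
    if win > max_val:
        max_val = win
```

Max sum of 3-element window in [1, 3, 1, 5, 5, 10]
`max_val` takes the values: 0 → 5 → 9 → 11 → 20

Answer: 20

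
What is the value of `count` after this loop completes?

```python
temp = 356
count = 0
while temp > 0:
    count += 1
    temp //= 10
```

Count digits by repeated division by 10
`count` takes the values: 0 → 1 → 2 → 3

Answer: 3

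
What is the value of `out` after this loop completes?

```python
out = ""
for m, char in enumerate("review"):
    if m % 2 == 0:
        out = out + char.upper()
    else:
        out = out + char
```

Uppercase even positions in 'review'
`out` takes the values: "" → "R" → "Re" → "ReV" → "ReVi" → "ReViE" → "ReViEw"

Answer: "ReViEw"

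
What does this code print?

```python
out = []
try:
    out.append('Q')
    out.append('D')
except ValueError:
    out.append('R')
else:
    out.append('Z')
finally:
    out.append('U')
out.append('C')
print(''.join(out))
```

Execution trace: 'Q' (try body) → 'D' (try body, no exception) → 'Z' (else) → 'U' (finally) → 'C' (after the try/except). Output: QDZUC

Answer: QDZUC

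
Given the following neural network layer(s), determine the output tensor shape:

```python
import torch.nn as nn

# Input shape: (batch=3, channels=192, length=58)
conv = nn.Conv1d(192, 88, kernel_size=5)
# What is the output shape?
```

Input: (3, 192, 58) -> Output: (3, 88, 54)

Answer: (3, 88, 54)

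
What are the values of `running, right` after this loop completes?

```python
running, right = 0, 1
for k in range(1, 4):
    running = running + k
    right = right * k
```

Sum and factorial of 1 to 3
`running, right` takes the values: (0, 1) → (1, 1) → (3, 1) → (3, 2) → (6, 2) → (6, 6)

Answer: 6, 6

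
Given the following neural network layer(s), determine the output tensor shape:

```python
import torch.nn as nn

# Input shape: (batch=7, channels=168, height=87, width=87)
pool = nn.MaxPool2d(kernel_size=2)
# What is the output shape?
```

Input: (7, 168, 87, 87) -> Output: (7, 168, 43, 43)

Answer: (7, 168, 43, 43)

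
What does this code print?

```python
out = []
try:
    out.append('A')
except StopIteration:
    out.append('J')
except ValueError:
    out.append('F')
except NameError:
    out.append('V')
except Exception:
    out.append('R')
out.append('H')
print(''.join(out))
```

Execution trace: 'A' (try body, no exception) → 'H' (after the try/except). Output: AH

Answer: AH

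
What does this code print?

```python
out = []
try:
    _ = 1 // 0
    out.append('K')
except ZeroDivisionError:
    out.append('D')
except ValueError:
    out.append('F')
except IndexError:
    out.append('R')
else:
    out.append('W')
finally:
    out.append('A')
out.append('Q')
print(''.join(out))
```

Execution trace: 'D' (except ZeroDivisionError) → 'A' (finally) → 'Q' (after the try/except). Output: DAQ

Answer: DAQ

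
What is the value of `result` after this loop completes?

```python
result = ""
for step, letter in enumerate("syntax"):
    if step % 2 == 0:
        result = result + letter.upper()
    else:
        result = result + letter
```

Uppercase even positions in 'syntax'
`result` takes the values: "" → "S" → "Sy" → "SyN" → "SyNt" → "SyNtA" → "SyNtAx"

Answer: "SyNtAx"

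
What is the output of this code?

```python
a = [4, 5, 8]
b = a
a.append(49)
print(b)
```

Key concept: basic list aliasing.
Step by step:
`a = [4, 5, 8]` → a = [4, 5, 8]
`b = a` → b = [4, 5, 8] (same object as a)
`a.append(49)` → a = [4, 5, 8, 49] (same object as b); b = [4, 5, 8, 49] (same object as a)
`print(b)` → prints [4, 5, 8, 49]

Answer: [4, 5, 8, 49]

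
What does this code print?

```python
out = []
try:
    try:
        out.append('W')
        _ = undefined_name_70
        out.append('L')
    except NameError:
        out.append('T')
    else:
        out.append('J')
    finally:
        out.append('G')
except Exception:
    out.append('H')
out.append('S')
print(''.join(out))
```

Execution trace: 'W' (inner try body) → 'T' (inner except NameError) → 'G' (inner finally) → 'S' (after the try/except). Output: WTGS

Answer: WTGS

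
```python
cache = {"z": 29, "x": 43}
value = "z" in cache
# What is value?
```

Trace:
`cache = {"z": 29, "x": 43}` → cache = {'z': 29, 'x': 43}
`value = "z" in cache` → value = True
So value = True

Answer: True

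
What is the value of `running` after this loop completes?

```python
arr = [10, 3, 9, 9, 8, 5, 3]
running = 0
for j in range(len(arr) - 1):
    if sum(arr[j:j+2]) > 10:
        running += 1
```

Count windows with sum > 10
`running` takes the values: 0 → 1 → 2 → 3 → 4 → 5

Answer: 5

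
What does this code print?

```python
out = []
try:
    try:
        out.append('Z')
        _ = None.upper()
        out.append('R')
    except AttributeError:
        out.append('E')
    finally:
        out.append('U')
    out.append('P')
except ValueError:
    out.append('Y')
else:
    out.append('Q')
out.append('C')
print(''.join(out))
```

Execution trace: 'Z' (inner try body) → 'E' (inner except AttributeError) → 'U' (inner finally) → 'P' (try body, no exception) → 'Q' (else) → 'C' (after the try/except). Output: ZEUPQC

Answer: ZEUPQC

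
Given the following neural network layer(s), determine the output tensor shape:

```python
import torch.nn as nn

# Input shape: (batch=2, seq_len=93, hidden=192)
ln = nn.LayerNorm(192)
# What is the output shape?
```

Input: (2, 93, 192) -> Output: (2, 93, 192)

Answer: (2, 93, 192)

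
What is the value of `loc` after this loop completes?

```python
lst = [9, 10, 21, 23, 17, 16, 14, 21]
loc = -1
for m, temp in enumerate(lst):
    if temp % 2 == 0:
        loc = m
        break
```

First even number index in [9, 10, 21, 23, 17, 16, 14, 21]
`loc` takes the values: -1 → 1

Answer: 1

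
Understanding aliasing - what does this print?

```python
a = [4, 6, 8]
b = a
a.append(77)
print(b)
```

Key concept: basic list aliasing.
Step by step:
`a = [4, 6, 8]` → a = [4, 6, 8]
`b = a` → b = [4, 6, 8] (same object as a)
`a.append(77)` → a = [4, 6, 8, 77] (same object as b); b = [4, 6, 8, 77] (same object as a)
`print(b)` → prints [4, 6, 8, 77]

Answer: [4, 6, 8, 77]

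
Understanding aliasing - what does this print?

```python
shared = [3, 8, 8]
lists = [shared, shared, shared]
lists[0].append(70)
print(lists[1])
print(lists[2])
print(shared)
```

Key concept: list of same reference.
Step by step:
`shared = [3, 8, 8]` → shared = [3, 8, 8]
`lists = [shared, shared, shared]` → lists = [[3, 8, 8], [3, 8, 8], [3, 8, 8]]
`lists[0].append(70)` → shared = [3, 8, 8, 70]; lists = [[3, 8, 8, 70], [3, 8, 8, 70], [3, 8, 8, 70]]
`print(lists[1])` → prints [3, 8, 8, 70]
`print(lists[2])` → prints [3, 8, 8, 70]
`print(shared)` → prints [3, 8, 8, 70]

Answer:
[3, 8, 8, 70]
[3, 8, 8, 70]
[3, 8, 8, 70]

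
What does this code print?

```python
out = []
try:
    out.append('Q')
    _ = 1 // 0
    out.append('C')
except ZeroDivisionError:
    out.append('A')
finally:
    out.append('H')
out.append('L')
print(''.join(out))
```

Execution trace: 'Q' (try body) → 'A' (except ZeroDivisionError) → 'H' (finally) → 'L' (after the try/except). Output: QAHL

Answer: QAHL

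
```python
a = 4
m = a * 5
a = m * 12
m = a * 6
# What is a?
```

Trace:
`a = 4` → a = 4
`m = a * 5` → m = 20
`a = m * 12` → a = 240
`m = a * 6` → m = 1440
So a = 240

Answer: 240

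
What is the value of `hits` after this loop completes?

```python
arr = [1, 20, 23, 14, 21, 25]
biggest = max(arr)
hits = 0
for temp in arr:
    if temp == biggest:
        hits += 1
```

Count of max value 25 in [1, 20, 23, 14, 21, 25]
`hits` takes the values: 0 → 1

Answer: 1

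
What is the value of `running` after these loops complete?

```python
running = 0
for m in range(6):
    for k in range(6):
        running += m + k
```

Sum of all m+k for m,k in 6x6
`running` takes the values: 0 → 1 → 3 → 6 → 10 → 15 → 16 → 18 → 21 → 25 → 30 → 36 → 38 → 41 → 45 → 50 → 56 → 63 → 66 → 70 → 75 → 81 → 88 → 96 → 100 → 105 → 111 → 118 → 126 → 135 → 140 → 146 → 153 → 161 → 170 → 180

Answer: 180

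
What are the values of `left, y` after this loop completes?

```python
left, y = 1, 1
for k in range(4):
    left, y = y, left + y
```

Fibonacci: after 4 iterations
`left, y` takes the values: (1, 1) → (1, 2) → (2, 3) → (3, 5) → (5, 8)

Answer: 5, 8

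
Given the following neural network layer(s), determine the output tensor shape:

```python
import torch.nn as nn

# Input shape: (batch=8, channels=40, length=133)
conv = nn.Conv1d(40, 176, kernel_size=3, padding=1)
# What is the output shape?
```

Input: (8, 40, 133) -> Output: (8, 176, 133)

Answer: (8, 176, 133)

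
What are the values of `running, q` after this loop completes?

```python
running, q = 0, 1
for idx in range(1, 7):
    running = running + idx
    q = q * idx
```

Sum and factorial of 1 to 6
`running, q` takes the values: (0, 1) → (1, 1) → (3, 1) → (3, 2) → (6, 2) → (6, 6) → (10, 6) → (10, 24) → (15, 24) → (15, 120) → (21, 120) → (21, 720)

Answer: 21, 720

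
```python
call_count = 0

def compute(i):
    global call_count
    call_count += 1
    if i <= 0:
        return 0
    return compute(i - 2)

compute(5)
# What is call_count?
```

Linear recursion stepping by 2: 4 calls from i=5 down to ≤0.

Answer: 4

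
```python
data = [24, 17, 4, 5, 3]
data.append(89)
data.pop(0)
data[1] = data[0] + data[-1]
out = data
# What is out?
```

Trace:
`data = [24, 17, 4, 5, 3]` → data = [24, 17, 4, 5, 3]
`data.append(89)` → data = [24, 17, 4, 5, 3, 89]
`data.pop(0)` → data = [17, 4, 5, 3, 89]
`data[1] = data[0] + data[-1]` → data = [17, 106, 5, 3, 89]
`out = data` → out = [17, 106, 5, 3, 89]
So out = [17, 106, 5, 3, 89]

Answer: [17, 106, 5, 3, 89]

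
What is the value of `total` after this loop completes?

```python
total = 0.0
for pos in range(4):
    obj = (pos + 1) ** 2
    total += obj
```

Sum of squared losses 1² + 2² + ... + 4²
`total` takes the values: 0.0 → 1.0 → 5.0 → 14.0 → 30.0

Answer: 30.0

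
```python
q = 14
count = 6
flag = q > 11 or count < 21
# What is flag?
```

Trace:
`q = 14` → q = 14
`count = 6` → count = 6
`flag = q > 11 or count < 21` → flag = True
So flag = True

Answer: True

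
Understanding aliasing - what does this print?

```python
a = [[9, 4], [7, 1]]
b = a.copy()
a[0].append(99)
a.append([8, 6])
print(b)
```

Key concept: shallow copy with nested lists.
Step by step:
`a = [[9, 4], [7, 1]]` → a = [[9, 4], [7, 1]]
`b = a.copy()` → b = [[9, 4], [7, 1]]
`a[0].append(99)` → a = [[9, 4, 99], [7, 1]]; b = [[9, 4, 99], [7, 1]]
`a.append([8, 6])` → a = [[9, 4, 99], [7, 1], [8, 6]]
`print(b)` → prints [[9, 4, 99], [7, 1]]

Answer: [[9, 4, 99], [7, 1]]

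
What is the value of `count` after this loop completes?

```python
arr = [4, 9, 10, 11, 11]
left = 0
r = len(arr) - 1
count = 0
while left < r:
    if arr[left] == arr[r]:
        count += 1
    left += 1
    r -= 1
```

Count matching pairs from ends
`count` takes the values: 0

Answer: 0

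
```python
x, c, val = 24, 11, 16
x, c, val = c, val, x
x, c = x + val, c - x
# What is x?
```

Trace:
`x, c, val = 24, 11, 16` → x = 24; c = 11; val = 16
`x, c, val = c, val, x` → x = 11; c = 16; val = 24
`x, c = x + val, c - x` → x = 35; c = 5
So x = 35

Answer: 35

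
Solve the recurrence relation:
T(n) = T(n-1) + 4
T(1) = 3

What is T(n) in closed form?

Unrolling: T(n) = T(1) + 4·(n-1) = 3 + 4(n-1) = 4n - 1.

Answer: T(n) = 4n - 1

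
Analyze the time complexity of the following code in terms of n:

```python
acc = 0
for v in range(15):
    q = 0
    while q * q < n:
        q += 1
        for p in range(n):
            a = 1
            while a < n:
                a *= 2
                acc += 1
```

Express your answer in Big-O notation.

Each loop level contributes: 1 × √n × n × log n. Multiplying the contributions gives O(n√n log n).

Answer: O(n√n log n)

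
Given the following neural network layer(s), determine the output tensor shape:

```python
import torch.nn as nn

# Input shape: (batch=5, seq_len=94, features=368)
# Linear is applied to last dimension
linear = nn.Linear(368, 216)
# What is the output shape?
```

Input: (5, 94, 368) -> Output: (5, 94, 216)

Answer: (5, 94, 216)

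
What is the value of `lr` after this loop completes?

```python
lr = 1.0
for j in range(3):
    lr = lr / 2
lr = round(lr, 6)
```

Halving LR 3 times: 1 / 2^3
`lr` takes the values: 1.0 → 0.5 → 0.25 → 0.125

Answer: 0.125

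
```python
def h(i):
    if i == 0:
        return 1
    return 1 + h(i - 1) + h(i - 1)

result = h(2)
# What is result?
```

h(i) = 1 + 2·h(i-1), h(0)=1. Closed form: (1+1)·2^2 - 1 = 7.

Answer: 7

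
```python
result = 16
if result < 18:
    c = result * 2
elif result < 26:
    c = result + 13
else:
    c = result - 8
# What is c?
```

Trace:
`result = 16` → result = 16
`if result < 18: ...` → result < 18 is True → c = 32
So c = 32

Answer: 32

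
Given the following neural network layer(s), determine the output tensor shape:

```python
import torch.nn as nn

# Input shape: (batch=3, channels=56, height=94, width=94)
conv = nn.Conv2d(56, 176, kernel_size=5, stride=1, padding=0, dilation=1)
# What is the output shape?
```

Input: (3, 56, 94, 94) -> Output: (3, 176, 90, 90)

Answer: (3, 176, 90, 90)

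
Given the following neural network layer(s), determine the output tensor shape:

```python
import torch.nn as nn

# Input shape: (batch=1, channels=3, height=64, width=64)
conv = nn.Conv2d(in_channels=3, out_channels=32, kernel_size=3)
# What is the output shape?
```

Input: (1, 3, 64, 64) -> Output: (1, 32, 62, 62)

Answer: (1, 32, 62, 62)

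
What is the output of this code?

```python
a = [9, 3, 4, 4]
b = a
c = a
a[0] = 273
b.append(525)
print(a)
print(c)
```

Key concept: multiple aliases.
Step by step:
`a = [9, 3, 4, 4]` → a = [9, 3, 4, 4]
`b = a` → b = [9, 3, 4, 4] (same object as a)
`c = a` → c = [9, 3, 4, 4] (same object as a, b)
`a[0] = 273` → a = [273, 3, 4, 4] (same object as b, c); b = [273, 3, 4, 4] (same object as a, c); c = [273, 3, 4, 4] (same object as a, b)
`b.append(525)` → a = [273, 3, 4, 4, 525] (same object as b, c); b = [273, 3, 4, 4, 525] (same object as a, c); c = [273, 3, 4, 4, 525] (same object as a, b)
`print(a)` → prints [273, 3, 4, 4, 525]
`print(c)` → prints [273, 3, 4, 4, 525]

Answer:
[273, 3, 4, 4, 525]
[273, 3, 4, 4, 525]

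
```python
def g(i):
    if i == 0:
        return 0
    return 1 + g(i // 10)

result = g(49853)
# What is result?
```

Count of digits of 49853: 5

Answer: 5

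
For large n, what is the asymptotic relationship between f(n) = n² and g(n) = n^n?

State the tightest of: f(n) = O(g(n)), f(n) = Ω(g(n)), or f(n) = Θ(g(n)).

n² vs n^n: f(n) = O(g(n)) but not Ω(g(n)) — n^n grows strictly faster than n².

Answer: f(n) = O(g(n)) but not Ω(g(n)) — n^n grows strictly faster than n².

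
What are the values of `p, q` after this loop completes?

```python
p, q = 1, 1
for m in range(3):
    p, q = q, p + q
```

Fibonacci: after 3 iterations
`p, q` takes the values: (1, 1) → (1, 2) → (2, 3) → (3, 5)

Answer: 3, 5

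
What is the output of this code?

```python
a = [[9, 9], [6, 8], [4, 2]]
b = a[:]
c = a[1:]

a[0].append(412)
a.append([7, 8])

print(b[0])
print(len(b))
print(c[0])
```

Key concept: slice with nested mutation.
Step by step:
`a = [[9, 9], [6, 8], [4, 2]]` → a = [[9, 9], [6, 8], [4, 2]]
`b = a[:]` → b = [[9, 9], [6, 8], [4, 2]]
`c = a[1:]` → c = [[6, 8], [4, 2]]
`a[0].append(412)` → a = [[9, 9, 412], [6, 8], [4, 2]]; b = [[9, 9, 412], [6, 8], [4, 2]]
`a.append([7, 8])` → a = [[9, 9, 412], [6, 8], [4, 2], [7, 8]]
`print(b[0])` → prints [9, 9, 412]
`print(len(b))` → prints 3
`print(c[0])` → prints [6, 8]

Answer:
[9, 9, 412]
3
[6, 8]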